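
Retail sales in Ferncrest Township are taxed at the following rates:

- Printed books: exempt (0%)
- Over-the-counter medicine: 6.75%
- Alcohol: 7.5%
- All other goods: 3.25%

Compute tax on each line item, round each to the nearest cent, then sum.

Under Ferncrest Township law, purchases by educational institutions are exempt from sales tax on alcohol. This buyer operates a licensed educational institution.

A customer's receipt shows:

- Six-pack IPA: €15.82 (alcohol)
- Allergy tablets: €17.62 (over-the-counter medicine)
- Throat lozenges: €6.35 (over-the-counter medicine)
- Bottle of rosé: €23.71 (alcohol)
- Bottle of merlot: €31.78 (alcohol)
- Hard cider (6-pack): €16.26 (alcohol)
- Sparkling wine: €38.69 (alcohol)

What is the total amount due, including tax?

€151.85

Six-pack IPA €15.82: alcohol, buyer-exempt → 0% → €0.00
Allergy tablets €17.62: over-the-counter medicine → 6.75% → €1.19
Throat lozenges €6.35: over-the-counter medicine → 6.75% → €0.43
Bottle of rosé €23.71: alcohol, buyer-exempt → 0% → €0.00
Bottle of merlot €31.78: alcohol, buyer-exempt → 0% → €0.00
Hard cider (6-pack) €16.26: alcohol, buyer-exempt → 0% → €0.00
Sparkling wine €38.69: alcohol, buyer-exempt → 0% → €0.00
Subtotal = €150.23; tax = €1.62; total due = €151.85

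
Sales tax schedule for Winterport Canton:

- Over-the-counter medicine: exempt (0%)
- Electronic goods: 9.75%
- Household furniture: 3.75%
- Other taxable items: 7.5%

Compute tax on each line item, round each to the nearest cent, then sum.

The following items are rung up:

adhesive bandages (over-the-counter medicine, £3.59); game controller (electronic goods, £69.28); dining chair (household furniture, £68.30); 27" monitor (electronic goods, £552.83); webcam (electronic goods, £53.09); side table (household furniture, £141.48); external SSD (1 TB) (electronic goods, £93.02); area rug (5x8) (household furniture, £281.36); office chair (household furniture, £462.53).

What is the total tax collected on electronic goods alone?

£74.90

Game controller £69.28: electronic goods → 9.75% → £6.75
27" monitor £552.83: electronic goods → 9.75% → £53.90
Webcam £53.09: electronic goods → 9.75% → £5.18
External SSD (1 TB) £93.02: electronic goods → 9.75% → £9.07
Tax on electronic goods = £6.75 + £53.90 + £5.18 + £9.07 = £74.90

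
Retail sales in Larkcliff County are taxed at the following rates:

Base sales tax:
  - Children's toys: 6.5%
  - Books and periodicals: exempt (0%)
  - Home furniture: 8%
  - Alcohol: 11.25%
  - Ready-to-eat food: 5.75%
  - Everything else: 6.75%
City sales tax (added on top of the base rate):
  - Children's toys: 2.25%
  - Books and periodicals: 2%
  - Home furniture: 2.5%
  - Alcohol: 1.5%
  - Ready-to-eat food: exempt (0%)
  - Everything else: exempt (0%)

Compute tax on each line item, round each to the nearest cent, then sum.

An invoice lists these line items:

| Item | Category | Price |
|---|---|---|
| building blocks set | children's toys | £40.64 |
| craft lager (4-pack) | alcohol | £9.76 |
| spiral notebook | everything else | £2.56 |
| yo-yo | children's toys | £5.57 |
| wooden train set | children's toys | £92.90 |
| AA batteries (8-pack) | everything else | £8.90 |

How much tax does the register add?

Building blocks set £40.64: children's toys → 6.5% + 2.25% city = 8.75% → £3.56
Craft lager (4-pack) £9.76: alcohol → 11.25% + 1.5% city = 12.75% → £1.24
Spiral notebook £2.56: everything else → 6.75% + 0% city = 6.75% → £0.17
Yo-yo £5.57: children's toys → 6.5% + 2.25% city = 8.75% → £0.49
Wooden train set £92.90: children's toys → 6.5% + 2.25% city = 8.75% → £8.13
AA batteries (8-pack) £8.90: everything else → 6.75% + 0% city = 6.75% → £0.60
Total tax = £3.56 + £1.24 + £0.17 + £0.49 + £8.13 + £0.60 = £14.19

£14.19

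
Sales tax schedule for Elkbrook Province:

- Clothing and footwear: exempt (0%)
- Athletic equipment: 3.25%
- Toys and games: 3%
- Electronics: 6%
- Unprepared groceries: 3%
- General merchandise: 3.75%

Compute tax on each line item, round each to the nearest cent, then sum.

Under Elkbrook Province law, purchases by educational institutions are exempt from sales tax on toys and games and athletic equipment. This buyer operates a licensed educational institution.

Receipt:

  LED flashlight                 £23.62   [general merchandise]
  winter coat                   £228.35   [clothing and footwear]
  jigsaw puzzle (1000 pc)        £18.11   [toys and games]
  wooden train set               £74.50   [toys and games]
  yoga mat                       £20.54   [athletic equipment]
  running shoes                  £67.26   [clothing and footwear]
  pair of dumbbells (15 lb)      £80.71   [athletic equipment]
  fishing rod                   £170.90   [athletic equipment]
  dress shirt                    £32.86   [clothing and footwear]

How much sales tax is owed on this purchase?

£0.89

LED flashlight £23.62: general merchandise → 3.75% → £0.89
Winter coat £228.35: clothing and footwear → 0% → £0.00
Jigsaw puzzle (1000 pc) £18.11: toys and games, buyer-exempt → 0% → £0.00
Wooden train set £74.50: toys and games, buyer-exempt → 0% → £0.00
Yoga mat £20.54: athletic equipment, buyer-exempt → 0% → £0.00
Running shoes £67.26: clothing and footwear → 0% → £0.00
Pair of dumbbells (15 lb) £80.71: athletic equipment, buyer-exempt → 0% → £0.00
Fishing rod £170.90: athletic equipment, buyer-exempt → 0% → £0.00
Dress shirt £32.86: clothing and footwear → 0% → £0.00
Total tax = £0.89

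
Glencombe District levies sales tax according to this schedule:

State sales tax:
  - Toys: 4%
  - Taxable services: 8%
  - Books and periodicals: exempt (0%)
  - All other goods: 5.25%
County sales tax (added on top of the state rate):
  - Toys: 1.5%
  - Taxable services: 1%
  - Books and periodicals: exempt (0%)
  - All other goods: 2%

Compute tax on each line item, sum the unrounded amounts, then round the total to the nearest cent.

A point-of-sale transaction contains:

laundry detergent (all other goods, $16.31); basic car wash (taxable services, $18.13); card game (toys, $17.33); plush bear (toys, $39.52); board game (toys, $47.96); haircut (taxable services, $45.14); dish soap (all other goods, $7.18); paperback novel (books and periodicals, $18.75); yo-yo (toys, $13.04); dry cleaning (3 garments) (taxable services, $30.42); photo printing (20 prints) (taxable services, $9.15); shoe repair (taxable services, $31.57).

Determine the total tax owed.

$20.28

Laundry detergent $16.31: all other goods → 5.25% + 2% county = 7.25% → $1.182475
Basic car wash $18.13: taxable services → 8% + 1% county = 9% → $1.6317
Card game $17.33: toys → 4% + 1.5% county = 5.5% → $0.95315
Plush bear $39.52: toys → 4% + 1.5% county = 5.5% → $2.1736
Board game $47.96: toys → 4% + 1.5% county = 5.5% → $2.6378
Haircut $45.14: taxable services → 8% + 1% county = 9% → $4.0626
Dish soap $7.18: all other goods → 5.25% + 2% county = 7.25% → $0.52055
Paperback novel $18.75: books and periodicals → 0% + 0% county = 0% → $0.00
Yo-yo $13.04: toys → 4% + 1.5% county = 5.5% → $0.7172
Dry cleaning (3 garments) $30.42: taxable services → 8% + 1% county = 9% → $2.7378
Photo printing (20 prints) $9.15: taxable services → 8% + 1% county = 9% → $0.8235
Shoe repair $31.57: taxable services → 8% + 1% county = 9% → $2.8413
Unrounded tax sum = $20.281675 → $20.28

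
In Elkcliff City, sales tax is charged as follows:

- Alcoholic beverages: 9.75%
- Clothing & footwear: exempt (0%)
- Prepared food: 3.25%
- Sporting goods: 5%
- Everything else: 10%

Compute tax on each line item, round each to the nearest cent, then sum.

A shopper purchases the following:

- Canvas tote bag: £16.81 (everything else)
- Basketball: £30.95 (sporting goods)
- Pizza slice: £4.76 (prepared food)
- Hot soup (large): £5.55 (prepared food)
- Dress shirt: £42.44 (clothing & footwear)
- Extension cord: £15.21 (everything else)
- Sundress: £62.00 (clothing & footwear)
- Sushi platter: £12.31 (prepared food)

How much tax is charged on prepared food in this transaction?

Pizza slice £4.76: prepared food → 3.25% → £0.15
Hot soup (large) £5.55: prepared food → 3.25% → £0.18
Sushi platter £12.31: prepared food → 3.25% → £0.40
Tax on prepared food = £0.15 + £0.18 + £0.40 = £0.73

£0.73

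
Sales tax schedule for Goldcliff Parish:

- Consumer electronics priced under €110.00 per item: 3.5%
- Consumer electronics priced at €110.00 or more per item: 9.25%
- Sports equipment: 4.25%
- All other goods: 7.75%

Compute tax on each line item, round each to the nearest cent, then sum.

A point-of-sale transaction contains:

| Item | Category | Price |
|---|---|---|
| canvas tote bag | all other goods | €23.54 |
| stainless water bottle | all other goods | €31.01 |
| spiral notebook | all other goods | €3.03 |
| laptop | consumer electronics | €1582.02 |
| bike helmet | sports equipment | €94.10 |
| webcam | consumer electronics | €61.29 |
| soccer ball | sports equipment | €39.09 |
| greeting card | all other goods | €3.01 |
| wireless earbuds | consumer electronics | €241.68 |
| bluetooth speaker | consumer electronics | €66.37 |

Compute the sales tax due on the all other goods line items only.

€4.68

Canvas tote bag €23.54: all other goods → 7.75% → €1.82
Stainless water bottle €31.01: all other goods → 7.75% → €2.40
Spiral notebook €3.03: all other goods → 7.75% → €0.23
Greeting card €3.01: all other goods → 7.75% → €0.23
Tax on all other goods = €1.82 + €2.40 + €0.23 + €0.23 = €4.68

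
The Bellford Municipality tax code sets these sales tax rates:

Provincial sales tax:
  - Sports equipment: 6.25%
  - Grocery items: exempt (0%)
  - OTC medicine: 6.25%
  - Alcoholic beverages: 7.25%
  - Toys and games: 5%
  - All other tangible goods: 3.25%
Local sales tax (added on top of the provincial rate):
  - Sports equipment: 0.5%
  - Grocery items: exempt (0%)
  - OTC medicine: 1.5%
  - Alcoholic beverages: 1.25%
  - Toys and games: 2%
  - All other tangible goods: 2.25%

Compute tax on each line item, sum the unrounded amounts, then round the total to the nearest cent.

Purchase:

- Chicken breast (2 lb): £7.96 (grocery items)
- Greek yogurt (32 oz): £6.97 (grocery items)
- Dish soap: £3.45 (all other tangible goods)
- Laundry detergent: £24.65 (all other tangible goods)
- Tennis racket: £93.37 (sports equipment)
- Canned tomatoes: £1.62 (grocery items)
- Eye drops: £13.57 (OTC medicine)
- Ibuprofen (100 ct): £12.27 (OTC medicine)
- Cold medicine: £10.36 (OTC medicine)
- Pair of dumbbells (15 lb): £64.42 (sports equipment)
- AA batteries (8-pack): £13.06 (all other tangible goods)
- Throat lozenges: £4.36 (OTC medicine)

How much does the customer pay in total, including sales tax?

Chicken breast (2 lb) £7.96: grocery items → 0% + 0% local = 0% → £0.00
Greek yogurt (32 oz) £6.97: grocery items → 0% + 0% local = 0% → £0.00
Dish soap £3.45: all other tangible goods → 3.25% + 2.25% local = 5.5% → £0.18975
Laundry detergent £24.65: all other tangible goods → 3.25% + 2.25% local = 5.5% → £1.35575
Tennis racket £93.37: sports equipment → 6.25% + 0.5% local = 6.75% → £6.302475
Canned tomatoes £1.62: grocery items → 0% + 0% local = 0% → £0.00
Eye drops £13.57: OTC medicine → 6.25% + 1.5% local = 7.75% → £1.051675
Ibuprofen (100 ct) £12.27: OTC medicine → 6.25% + 1.5% local = 7.75% → £0.950925
Cold medicine £10.36: OTC medicine → 6.25% + 1.5% local = 7.75% → £0.8029
Pair of dumbbells (15 lb) £64.42: sports equipment → 6.25% + 0.5% local = 6.75% → £4.34835
AA batteries (8-pack) £13.06: all other tangible goods → 3.25% + 2.25% local = 5.5% → £0.7183
Throat lozenges £4.36: OTC medicine → 6.25% + 1.5% local = 7.75% → £0.3379
Subtotal = £256.06; unrounded tax = £16.058025 → £16.06; total due = £272.12

£272.12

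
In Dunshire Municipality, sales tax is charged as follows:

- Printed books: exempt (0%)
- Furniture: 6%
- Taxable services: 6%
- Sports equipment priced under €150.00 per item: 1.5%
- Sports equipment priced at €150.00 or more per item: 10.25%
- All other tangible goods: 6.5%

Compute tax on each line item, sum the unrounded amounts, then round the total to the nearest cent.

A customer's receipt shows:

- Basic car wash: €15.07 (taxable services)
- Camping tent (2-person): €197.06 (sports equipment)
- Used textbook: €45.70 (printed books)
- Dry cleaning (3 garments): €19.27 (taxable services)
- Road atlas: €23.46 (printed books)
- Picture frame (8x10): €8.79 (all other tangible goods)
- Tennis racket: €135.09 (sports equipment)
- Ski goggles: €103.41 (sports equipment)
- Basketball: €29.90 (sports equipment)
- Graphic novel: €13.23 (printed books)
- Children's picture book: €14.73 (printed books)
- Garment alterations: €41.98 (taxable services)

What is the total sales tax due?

€29.38

Basic car wash €15.07: taxable services → 6% → €0.9042
Camping tent (2-person) €197.06: sports equipment, €150.00 or more → 10.25% → €20.19865
Used textbook €45.70: printed books → 0% → €0.00
Dry cleaning (3 garments) €19.27: taxable services → 6% → €1.1562
Road atlas €23.46: printed books → 0% → €0.00
Picture frame (8x10) €8.79: all other tangible goods → 6.5% → €0.57135
Tennis racket €135.09: sports equipment, under €150.00 → 1.5% → €2.02635
Ski goggles €103.41: sports equipment, under €150.00 → 1.5% → €1.55115
Basketball €29.90: sports equipment, under €150.00 → 1.5% → €0.4485
Graphic novel €13.23: printed books → 0% → €0.00
Children's picture book €14.73: printed books → 0% → €0.00
Garment alterations €41.98: taxable services → 6% → €2.5188
Unrounded tax sum = €29.3752 → €29.38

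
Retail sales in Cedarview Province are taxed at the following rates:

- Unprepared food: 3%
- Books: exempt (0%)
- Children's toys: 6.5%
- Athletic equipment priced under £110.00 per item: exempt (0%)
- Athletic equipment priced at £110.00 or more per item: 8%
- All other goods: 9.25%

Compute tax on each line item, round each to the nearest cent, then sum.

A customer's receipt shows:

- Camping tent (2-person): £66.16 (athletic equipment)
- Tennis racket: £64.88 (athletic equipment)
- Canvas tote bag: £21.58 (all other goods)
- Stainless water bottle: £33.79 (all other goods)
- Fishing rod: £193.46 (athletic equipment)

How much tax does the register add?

Camping tent (2-person) £66.16: athletic equipment, under £110.00 → 0% → £0.00
Tennis racket £64.88: athletic equipment, under £110.00 → 0% → £0.00
Canvas tote bag £21.58: all other goods → 9.25% → £2.00
Stainless water bottle £33.79: all other goods → 9.25% → £3.13
Fishing rod £193.46: athletic equipment, £110.00 or more → 8% → £15.48
Total tax = £2.00 + £3.13 + £15.48 = £20.61

£20.61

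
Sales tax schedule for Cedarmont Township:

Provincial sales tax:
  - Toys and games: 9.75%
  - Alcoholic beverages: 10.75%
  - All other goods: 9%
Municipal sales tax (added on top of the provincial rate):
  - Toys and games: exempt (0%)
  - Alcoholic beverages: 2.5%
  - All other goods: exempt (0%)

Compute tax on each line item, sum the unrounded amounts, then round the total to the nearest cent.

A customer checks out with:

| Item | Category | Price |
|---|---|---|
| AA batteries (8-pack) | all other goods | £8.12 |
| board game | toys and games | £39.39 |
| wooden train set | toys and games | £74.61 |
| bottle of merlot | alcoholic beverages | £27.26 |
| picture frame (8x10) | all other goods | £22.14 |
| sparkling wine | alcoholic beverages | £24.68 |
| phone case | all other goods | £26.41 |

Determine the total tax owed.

£23.10

AA batteries (8-pack) £8.12: all other goods → 9% + 0% municipal = 9% → £0.7308
Board game £39.39: toys and games → 9.75% + 0% municipal = 9.75% → £3.840525
Wooden train set £74.61: toys and games → 9.75% + 0% municipal = 9.75% → £7.274475
Bottle of merlot £27.26: alcoholic beverages → 10.75% + 2.5% municipal = 13.25% → £3.61195
Picture frame (8x10) £22.14: all other goods → 9% + 0% municipal = 9% → £1.9926
Sparkling wine £24.68: alcoholic beverages → 10.75% + 2.5% municipal = 13.25% → £3.2701
Phone case £26.41: all other goods → 9% + 0% municipal = 9% → £2.3769
Unrounded tax sum = £23.09735 → £23.10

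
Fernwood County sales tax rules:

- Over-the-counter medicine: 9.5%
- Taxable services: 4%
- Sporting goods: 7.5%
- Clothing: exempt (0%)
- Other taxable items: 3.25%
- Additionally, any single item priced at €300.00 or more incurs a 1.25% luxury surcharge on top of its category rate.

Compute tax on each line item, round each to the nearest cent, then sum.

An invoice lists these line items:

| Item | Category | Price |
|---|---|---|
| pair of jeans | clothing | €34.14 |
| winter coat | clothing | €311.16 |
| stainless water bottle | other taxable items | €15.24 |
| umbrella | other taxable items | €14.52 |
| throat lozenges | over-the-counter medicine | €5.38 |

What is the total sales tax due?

€5.37

Pair of jeans €34.14: clothing → 0% → €0.00
Winter coat €311.16: clothing → 0% + 1.25% surcharge = 1.25% → €3.89
Stainless water bottle €15.24: other taxable items → 3.25% → €0.50
Umbrella €14.52: other taxable items → 3.25% → €0.47
Throat lozenges €5.38: over-the-counter medicine → 9.5% → €0.51
Total tax = €3.89 + €0.50 + €0.47 + €0.51 = €5.37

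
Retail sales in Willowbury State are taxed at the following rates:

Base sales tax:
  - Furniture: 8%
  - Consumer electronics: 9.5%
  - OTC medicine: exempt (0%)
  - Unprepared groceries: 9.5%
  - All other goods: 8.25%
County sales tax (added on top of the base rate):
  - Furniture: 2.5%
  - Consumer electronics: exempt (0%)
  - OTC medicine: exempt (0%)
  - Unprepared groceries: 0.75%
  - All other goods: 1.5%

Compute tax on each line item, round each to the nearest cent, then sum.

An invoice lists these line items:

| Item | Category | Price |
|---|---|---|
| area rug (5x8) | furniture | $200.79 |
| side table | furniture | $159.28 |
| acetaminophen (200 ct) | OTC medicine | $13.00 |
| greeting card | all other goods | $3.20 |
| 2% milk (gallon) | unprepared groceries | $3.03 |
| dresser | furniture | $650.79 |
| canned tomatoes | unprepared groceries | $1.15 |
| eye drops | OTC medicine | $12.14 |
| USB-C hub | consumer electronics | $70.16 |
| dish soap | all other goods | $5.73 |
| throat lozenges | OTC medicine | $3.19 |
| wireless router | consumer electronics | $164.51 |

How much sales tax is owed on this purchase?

Area rug (5x8) $200.79: furniture → 8% + 2.5% county = 10.5% → $21.08
Side table $159.28: furniture → 8% + 2.5% county = 10.5% → $16.72
Acetaminophen (200 ct) $13.00: OTC medicine → 0% + 0% county = 0% → $0.00
Greeting card $3.20: all other goods → 8.25% + 1.5% county = 9.75% → $0.31
2% milk (gallon) $3.03: unprepared groceries → 9.5% + 0.75% county = 10.25% → $0.31
Dresser $650.79: furniture → 8% + 2.5% county = 10.5% → $68.33
Canned tomatoes $1.15: unprepared groceries → 9.5% + 0.75% county = 10.25% → $0.12
Eye drops $12.14: OTC medicine → 0% + 0% county = 0% → $0.00
USB-C hub $70.16: consumer electronics → 9.5% + 0% county = 9.5% → $6.67
Dish soap $5.73: all other goods → 8.25% + 1.5% county = 9.75% → $0.56
Throat lozenges $3.19: OTC medicine → 0% + 0% county = 0% → $0.00
Wireless router $164.51: consumer electronics → 9.5% + 0% county = 9.5% → $15.63
Total tax = $21.08 + $16.72 + $0.31 + $0.31 + $68.33 + $0.12 + $6.67 + $0.56 + $15.63 = $129.73

$129.73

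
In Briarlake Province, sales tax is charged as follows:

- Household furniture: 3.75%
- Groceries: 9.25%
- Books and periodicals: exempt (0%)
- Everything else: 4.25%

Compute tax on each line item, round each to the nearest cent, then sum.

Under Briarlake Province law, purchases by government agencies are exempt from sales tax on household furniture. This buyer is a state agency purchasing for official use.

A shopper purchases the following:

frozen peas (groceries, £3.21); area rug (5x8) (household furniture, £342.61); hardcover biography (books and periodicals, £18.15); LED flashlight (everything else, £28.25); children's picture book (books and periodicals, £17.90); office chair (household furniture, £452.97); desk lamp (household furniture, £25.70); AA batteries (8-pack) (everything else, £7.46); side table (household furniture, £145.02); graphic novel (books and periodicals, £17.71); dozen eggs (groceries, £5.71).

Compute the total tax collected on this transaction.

£2.35

Frozen peas £3.21: groceries → 9.25% → £0.30
Area rug (5x8) £342.61: household furniture, buyer-exempt → 0% → £0.00
Hardcover biography £18.15: books and periodicals → 0% → £0.00
LED flashlight £28.25: everything else → 4.25% → £1.20
Children's picture book £17.90: books and periodicals → 0% → £0.00
Office chair £452.97: household furniture, buyer-exempt → 0% → £0.00
Desk lamp £25.70: household furniture, buyer-exempt → 0% → £0.00
AA batteries (8-pack) £7.46: everything else → 4.25% → £0.32
Side table £145.02: household furniture, buyer-exempt → 0% → £0.00
Graphic novel £17.71: books and periodicals → 0% → £0.00
Dozen eggs £5.71: groceries → 9.25% → £0.53
Total tax = £0.30 + £1.20 + £0.32 + £0.53 = £2.35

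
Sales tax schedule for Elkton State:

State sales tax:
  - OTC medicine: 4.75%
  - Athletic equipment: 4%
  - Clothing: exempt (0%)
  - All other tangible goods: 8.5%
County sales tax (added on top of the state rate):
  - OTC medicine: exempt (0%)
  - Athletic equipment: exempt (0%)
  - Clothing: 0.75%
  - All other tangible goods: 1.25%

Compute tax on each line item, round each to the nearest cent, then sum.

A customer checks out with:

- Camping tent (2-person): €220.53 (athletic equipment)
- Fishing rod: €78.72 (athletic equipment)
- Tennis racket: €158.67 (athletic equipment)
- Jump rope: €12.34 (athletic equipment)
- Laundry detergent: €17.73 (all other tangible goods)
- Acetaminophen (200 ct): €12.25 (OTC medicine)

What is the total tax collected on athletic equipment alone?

Camping tent (2-person) €220.53: athletic equipment → 4% + 0% county = 4% → €8.82
Fishing rod €78.72: athletic equipment → 4% + 0% county = 4% → €3.15
Tennis racket €158.67: athletic equipment → 4% + 0% county = 4% → €6.35
Jump rope €12.34: athletic equipment → 4% + 0% county = 4% → €0.49
Tax on athletic equipment = €8.82 + €3.15 + €6.35 + €0.49 = €18.81

€18.81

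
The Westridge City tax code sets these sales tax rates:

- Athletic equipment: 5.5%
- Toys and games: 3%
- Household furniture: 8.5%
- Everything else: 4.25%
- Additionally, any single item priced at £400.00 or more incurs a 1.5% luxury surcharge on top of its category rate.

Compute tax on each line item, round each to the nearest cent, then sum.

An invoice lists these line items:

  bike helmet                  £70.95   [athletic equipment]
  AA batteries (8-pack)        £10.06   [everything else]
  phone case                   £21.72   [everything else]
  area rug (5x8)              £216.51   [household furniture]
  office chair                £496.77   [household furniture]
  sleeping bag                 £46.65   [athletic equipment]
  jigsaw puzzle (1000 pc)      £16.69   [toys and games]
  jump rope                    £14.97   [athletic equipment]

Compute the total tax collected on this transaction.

£77.22

Bike helmet £70.95: athletic equipment → 5.5% → £3.90
AA batteries (8-pack) £10.06: everything else → 4.25% → £0.43
Phone case £21.72: everything else → 4.25% → £0.92
Area rug (5x8) £216.51: household furniture → 8.5% → £18.40
Office chair £496.77: household furniture → 8.5% + 1.5% surcharge = 10% → £49.68
Sleeping bag £46.65: athletic equipment → 5.5% → £2.57
Jigsaw puzzle (1000 pc) £16.69: toys and games → 3% → £0.50
Jump rope £14.97: athletic equipment → 5.5% → £0.82
Total tax = £3.90 + £0.43 + £0.92 + £18.40 + £49.68 + £2.57 + £0.50 + £0.82 = £77.22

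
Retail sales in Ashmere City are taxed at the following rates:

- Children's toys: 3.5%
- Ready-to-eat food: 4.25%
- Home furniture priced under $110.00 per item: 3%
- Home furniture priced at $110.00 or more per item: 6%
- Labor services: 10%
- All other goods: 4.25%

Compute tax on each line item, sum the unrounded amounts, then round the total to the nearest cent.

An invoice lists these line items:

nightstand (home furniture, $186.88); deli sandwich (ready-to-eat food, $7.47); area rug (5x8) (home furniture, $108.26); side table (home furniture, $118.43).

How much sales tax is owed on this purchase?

$21.88

Nightstand $186.88: home furniture, $110.00 or more → 6% → $11.2128
Deli sandwich $7.47: ready-to-eat food → 4.25% → $0.317475
Area rug (5x8) $108.26: home furniture, under $110.00 → 3% → $3.2478
Side table $118.43: home furniture, $110.00 or more → 6% → $7.1058
Unrounded tax sum = $21.883875 → $21.88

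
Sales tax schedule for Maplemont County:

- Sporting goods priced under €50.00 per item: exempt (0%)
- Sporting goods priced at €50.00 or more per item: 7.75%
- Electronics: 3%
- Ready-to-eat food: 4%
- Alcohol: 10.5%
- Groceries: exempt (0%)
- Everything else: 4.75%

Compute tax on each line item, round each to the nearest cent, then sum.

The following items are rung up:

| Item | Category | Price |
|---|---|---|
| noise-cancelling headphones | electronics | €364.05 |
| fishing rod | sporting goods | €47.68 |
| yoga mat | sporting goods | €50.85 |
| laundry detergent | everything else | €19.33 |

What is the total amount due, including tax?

€497.69

Noise-cancelling headphones €364.05: electronics → 3% → €10.92
Fishing rod €47.68: sporting goods, under €50.00 → 0% → €0.00
Yoga mat €50.85: sporting goods, €50.00 or more → 7.75% → €3.94
Laundry detergent €19.33: everything else → 4.75% → €0.92
Subtotal = €481.91; tax = €15.78; total due = €497.69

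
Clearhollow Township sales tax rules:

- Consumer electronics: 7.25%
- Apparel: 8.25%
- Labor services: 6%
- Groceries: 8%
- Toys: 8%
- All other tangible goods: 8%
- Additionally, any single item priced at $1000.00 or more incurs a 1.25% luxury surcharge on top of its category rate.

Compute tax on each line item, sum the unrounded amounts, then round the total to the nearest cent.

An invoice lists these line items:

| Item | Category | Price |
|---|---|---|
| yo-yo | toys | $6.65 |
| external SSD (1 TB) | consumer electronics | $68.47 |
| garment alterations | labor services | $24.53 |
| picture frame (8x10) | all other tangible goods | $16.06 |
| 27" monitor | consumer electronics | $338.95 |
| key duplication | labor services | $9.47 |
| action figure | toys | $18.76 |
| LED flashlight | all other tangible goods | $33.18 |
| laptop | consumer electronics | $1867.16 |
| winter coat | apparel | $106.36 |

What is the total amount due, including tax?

$2694.62

Yo-yo $6.65: toys → 8% → $0.532
External SSD (1 TB) $68.47: consumer electronics → 7.25% → $4.964075
Garment alterations $24.53: labor services → 6% → $1.4718
Picture frame (8x10) $16.06: all other tangible goods → 8% → $1.2848
27" monitor $338.95: consumer electronics → 7.25% → $24.573875
Key duplication $9.47: labor services → 6% → $0.5682
Action figure $18.76: toys → 8% → $1.5008
LED flashlight $33.18: all other tangible goods → 8% → $2.6544
Laptop $1867.16: consumer electronics → 7.25% + 1.25% surcharge = 8.5% → $158.7086
Winter coat $106.36: apparel → 8.25% → $8.7747
Subtotal = $2489.59; unrounded tax = $205.03325 → $205.03; total due = $2694.62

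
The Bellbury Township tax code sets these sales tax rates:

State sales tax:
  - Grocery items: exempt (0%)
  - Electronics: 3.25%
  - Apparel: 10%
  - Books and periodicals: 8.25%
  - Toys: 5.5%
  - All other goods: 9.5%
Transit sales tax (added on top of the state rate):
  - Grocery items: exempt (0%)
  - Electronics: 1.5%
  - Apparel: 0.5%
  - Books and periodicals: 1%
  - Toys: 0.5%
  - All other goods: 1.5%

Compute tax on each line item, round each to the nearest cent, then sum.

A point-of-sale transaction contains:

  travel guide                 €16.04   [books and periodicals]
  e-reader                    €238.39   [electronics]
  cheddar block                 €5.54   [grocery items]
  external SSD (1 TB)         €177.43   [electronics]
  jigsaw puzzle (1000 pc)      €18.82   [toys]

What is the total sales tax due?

Travel guide €16.04: books and periodicals → 8.25% + 1% transit = 9.25% → €1.48
E-reader €238.39: electronics → 3.25% + 1.5% transit = 4.75% → €11.32
Cheddar block €5.54: grocery items → 0% + 0% transit = 0% → €0.00
External SSD (1 TB) €177.43: electronics → 3.25% + 1.5% transit = 4.75% → €8.43
Jigsaw puzzle (1000 pc) €18.82: toys → 5.5% + 0.5% transit = 6% → €1.13
Total tax = €1.48 + €11.32 + €8.43 + €1.13 = €22.36

€22.36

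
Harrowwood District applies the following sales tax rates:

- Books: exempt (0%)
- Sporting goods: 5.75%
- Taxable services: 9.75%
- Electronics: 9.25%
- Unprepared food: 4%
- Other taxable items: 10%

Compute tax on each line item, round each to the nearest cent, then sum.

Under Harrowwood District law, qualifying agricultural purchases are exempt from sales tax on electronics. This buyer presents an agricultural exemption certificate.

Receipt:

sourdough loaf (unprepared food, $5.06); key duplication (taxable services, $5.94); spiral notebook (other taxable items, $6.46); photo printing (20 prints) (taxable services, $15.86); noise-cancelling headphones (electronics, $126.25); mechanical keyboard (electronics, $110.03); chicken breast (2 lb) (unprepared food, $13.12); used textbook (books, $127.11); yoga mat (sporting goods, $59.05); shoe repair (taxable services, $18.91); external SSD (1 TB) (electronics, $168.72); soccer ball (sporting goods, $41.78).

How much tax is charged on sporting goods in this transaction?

Yoga mat $59.05: sporting goods → 5.75% → $3.40
Soccer ball $41.78: sporting goods → 5.75% → $2.40
Tax on sporting goods = $3.40 + $2.40 = $5.80

$5.80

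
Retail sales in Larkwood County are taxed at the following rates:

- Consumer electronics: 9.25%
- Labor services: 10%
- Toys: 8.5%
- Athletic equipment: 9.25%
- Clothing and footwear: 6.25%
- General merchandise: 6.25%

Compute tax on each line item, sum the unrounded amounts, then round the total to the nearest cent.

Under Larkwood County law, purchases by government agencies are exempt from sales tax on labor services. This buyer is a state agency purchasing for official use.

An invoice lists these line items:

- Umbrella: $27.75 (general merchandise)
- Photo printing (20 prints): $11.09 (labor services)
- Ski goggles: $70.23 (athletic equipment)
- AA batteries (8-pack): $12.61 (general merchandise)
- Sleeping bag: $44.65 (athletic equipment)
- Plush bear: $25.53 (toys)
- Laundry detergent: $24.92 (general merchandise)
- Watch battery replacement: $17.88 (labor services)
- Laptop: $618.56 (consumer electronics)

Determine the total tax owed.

Umbrella $27.75: general merchandise → 6.25% → $1.734375
Photo printing (20 prints) $11.09: labor services, buyer-exempt → 0% → $0.00
Ski goggles $70.23: athletic equipment → 9.25% → $6.496275
AA batteries (8-pack) $12.61: general merchandise → 6.25% → $0.788125
Sleeping bag $44.65: athletic equipment → 9.25% → $4.130125
Plush bear $25.53: toys → 8.5% → $2.17005
Laundry detergent $24.92: general merchandise → 6.25% → $1.5575
Watch battery replacement $17.88: labor services, buyer-exempt → 0% → $0.00
Laptop $618.56: consumer electronics → 9.25% → $57.2168
Unrounded tax sum = $74.09325 → $74.09

$74.09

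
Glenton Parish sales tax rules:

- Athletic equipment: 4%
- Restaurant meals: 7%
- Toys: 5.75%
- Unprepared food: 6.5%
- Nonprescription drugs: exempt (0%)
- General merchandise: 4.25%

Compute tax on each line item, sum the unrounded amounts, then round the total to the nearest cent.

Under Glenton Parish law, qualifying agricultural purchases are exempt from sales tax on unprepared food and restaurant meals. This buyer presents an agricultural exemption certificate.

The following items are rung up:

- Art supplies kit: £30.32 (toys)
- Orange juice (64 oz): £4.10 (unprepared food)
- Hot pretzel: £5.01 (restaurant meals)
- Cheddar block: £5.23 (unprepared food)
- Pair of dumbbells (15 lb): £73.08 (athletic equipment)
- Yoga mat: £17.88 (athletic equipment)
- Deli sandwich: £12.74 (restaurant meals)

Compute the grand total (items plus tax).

Art supplies kit £30.32: toys → 5.75% → £1.7434
Orange juice (64 oz) £4.10: unprepared food, buyer-exempt → 0% → £0.00
Hot pretzel £5.01: restaurant meals, buyer-exempt → 0% → £0.00
Cheddar block £5.23: unprepared food, buyer-exempt → 0% → £0.00
Pair of dumbbells (15 lb) £73.08: athletic equipment → 4% → £2.9232
Yoga mat £17.88: athletic equipment → 4% → £0.7152
Deli sandwich £12.74: restaurant meals, buyer-exempt → 0% → £0.00
Subtotal = £148.36; unrounded tax = £5.3818 → £5.38; total due = £153.74

£153.74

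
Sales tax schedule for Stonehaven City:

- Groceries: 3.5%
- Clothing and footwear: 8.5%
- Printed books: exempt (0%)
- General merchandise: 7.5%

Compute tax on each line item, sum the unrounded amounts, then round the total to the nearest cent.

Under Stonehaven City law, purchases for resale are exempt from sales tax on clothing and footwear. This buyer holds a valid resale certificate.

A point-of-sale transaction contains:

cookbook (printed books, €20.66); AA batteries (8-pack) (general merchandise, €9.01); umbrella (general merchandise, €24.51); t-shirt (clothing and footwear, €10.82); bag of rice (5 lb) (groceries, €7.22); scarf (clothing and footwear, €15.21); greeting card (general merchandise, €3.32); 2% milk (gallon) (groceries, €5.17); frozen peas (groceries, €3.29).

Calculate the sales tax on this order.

Cookbook €20.66: printed books → 0% → €0.00
AA batteries (8-pack) €9.01: general merchandise → 7.5% → €0.67575
Umbrella €24.51: general merchandise → 7.5% → €1.83825
T-shirt €10.82: clothing and footwear, buyer-exempt → 0% → €0.00
Bag of rice (5 lb) €7.22: groceries → 3.5% → €0.2527
Scarf €15.21: clothing and footwear, buyer-exempt → 0% → €0.00
Greeting card €3.32: general merchandise → 7.5% → €0.249
2% milk (gallon) €5.17: groceries → 3.5% → €0.18095
Frozen peas €3.29: groceries → 3.5% → €0.11515
Unrounded tax sum = €3.3118 → €3.31

€3.31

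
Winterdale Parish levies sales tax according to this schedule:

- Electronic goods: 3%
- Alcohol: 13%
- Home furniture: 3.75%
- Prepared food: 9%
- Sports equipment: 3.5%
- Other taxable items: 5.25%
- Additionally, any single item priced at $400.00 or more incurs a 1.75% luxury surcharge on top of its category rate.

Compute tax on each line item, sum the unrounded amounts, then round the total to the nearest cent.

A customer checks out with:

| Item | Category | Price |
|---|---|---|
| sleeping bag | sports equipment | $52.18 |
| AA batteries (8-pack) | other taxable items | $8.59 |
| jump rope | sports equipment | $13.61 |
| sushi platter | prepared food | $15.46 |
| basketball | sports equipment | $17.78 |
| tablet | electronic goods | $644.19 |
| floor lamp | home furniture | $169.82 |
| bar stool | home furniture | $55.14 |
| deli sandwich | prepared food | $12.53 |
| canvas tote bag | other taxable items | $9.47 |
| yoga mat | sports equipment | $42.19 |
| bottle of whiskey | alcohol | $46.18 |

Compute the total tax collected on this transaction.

Sleeping bag $52.18: sports equipment → 3.5% → $1.8263
AA batteries (8-pack) $8.59: other taxable items → 5.25% → $0.450975
Jump rope $13.61: sports equipment → 3.5% → $0.47635
Sushi platter $15.46: prepared food → 9% → $1.3914
Basketball $17.78: sports equipment → 3.5% → $0.6223
Tablet $644.19: electronic goods → 3% + 1.75% surcharge = 4.75% → $30.599025
Floor lamp $169.82: home furniture → 3.75% → $6.36825
Bar stool $55.14: home furniture → 3.75% → $2.06775
Deli sandwich $12.53: prepared food → 9% → $1.1277
Canvas tote bag $9.47: other taxable items → 5.25% → $0.497175
Yoga mat $42.19: sports equipment → 3.5% → $1.47665
Bottle of whiskey $46.18: alcohol → 13% → $6.0034
Unrounded tax sum = $52.907275 → $52.91

$52.91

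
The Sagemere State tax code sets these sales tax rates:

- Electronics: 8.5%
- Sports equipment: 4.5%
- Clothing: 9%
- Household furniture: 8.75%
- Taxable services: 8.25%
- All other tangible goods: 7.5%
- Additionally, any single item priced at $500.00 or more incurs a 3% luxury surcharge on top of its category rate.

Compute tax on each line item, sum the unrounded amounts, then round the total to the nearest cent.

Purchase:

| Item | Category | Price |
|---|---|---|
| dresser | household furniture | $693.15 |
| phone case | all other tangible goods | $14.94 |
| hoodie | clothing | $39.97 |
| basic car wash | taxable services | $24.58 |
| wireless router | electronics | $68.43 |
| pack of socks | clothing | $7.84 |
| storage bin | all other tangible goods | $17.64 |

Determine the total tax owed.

$96.04

Dresser $693.15: household furniture → 8.75% + 3% surcharge = 11.75% → $81.445125
Phone case $14.94: all other tangible goods → 7.5% → $1.1205
Hoodie $39.97: clothing → 9% → $3.5973
Basic car wash $24.58: taxable services → 8.25% → $2.02785
Wireless router $68.43: electronics → 8.5% → $5.81655
Pack of socks $7.84: clothing → 9% → $0.7056
Storage bin $17.64: all other tangible goods → 7.5% → $1.323
Unrounded tax sum = $96.035925 → $96.04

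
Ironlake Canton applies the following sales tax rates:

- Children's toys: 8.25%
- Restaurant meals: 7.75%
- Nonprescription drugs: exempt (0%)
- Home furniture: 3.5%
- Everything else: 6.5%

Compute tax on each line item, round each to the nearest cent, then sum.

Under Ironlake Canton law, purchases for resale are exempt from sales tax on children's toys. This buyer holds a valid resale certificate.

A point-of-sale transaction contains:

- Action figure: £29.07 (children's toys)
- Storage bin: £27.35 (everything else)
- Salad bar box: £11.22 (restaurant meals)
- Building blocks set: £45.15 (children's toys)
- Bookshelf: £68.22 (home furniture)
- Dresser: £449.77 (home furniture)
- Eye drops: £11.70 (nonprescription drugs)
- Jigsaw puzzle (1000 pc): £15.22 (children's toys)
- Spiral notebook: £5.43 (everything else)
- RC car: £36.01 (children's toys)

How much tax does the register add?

£21.13

Action figure £29.07: children's toys, buyer-exempt → 0% → £0.00
Storage bin £27.35: everything else → 6.5% → £1.78
Salad bar box £11.22: restaurant meals → 7.75% → £0.87
Building blocks set £45.15: children's toys, buyer-exempt → 0% → £0.00
Bookshelf £68.22: home furniture → 3.5% → £2.39
Dresser £449.77: home furniture → 3.5% → £15.74
Eye drops £11.70: nonprescription drugs → 0% → £0.00
Jigsaw puzzle (1000 pc) £15.22: children's toys, buyer-exempt → 0% → £0.00
Spiral notebook £5.43: everything else → 6.5% → £0.35
RC car £36.01: children's toys, buyer-exempt → 0% → £0.00
Total tax = £1.78 + £0.87 + £2.39 + £15.74 + £0.35 = £21.13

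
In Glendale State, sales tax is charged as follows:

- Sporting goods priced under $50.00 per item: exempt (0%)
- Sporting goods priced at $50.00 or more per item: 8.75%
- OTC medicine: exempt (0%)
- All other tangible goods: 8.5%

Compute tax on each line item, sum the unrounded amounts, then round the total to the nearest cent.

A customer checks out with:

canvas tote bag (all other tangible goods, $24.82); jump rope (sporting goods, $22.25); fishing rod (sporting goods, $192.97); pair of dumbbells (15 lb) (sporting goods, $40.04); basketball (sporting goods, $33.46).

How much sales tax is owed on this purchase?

$18.99

Canvas tote bag $24.82: all other tangible goods → 8.5% → $2.1097
Jump rope $22.25: sporting goods, under $50.00 → 0% → $0.00
Fishing rod $192.97: sporting goods, $50.00 or more → 8.75% → $16.884875
Pair of dumbbells (15 lb) $40.04: sporting goods, under $50.00 → 0% → $0.00
Basketball $33.46: sporting goods, under $50.00 → 0% → $0.00
Unrounded tax sum = $18.994575 → $18.99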